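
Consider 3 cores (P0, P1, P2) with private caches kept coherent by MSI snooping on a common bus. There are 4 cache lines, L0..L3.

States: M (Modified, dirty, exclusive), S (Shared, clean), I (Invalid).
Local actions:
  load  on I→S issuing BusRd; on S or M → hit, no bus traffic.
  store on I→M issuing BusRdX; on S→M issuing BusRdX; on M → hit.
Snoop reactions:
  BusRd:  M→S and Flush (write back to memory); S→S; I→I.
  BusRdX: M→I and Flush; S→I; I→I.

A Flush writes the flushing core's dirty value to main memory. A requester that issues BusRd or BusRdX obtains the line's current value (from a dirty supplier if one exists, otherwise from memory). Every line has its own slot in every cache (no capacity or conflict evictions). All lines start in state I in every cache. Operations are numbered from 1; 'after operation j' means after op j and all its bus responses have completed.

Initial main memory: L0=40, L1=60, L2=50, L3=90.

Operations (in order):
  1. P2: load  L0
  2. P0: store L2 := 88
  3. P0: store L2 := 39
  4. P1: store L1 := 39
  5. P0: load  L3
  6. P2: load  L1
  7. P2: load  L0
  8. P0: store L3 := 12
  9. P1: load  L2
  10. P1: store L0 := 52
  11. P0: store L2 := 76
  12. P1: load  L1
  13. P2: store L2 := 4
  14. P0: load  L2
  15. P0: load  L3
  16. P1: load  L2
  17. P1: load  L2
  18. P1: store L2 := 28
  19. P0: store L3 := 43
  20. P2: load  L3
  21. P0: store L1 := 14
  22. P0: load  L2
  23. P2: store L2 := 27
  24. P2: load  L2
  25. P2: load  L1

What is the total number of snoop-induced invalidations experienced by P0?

invalidations = 3

[1] P2: load  L0 | P0:I, P1:I, P2:S(40) | bus: BusRd
[2] P0: store L2 := 88 | P0:M(88), P1:I, P2:I | bus: BusRdX
[3] P0: store L2 := 39 | P0:M(39), P1:I, P2:I | bus: none
[4] P1: store L1 := 39 | P0:I, P1:M(39), P2:I | bus: BusRdX
[5] P0: load  L3 | P0:S(90), P1:I, P2:I | bus: BusRd
[6] P2: load  L1 | P0:I, P1:S(39), P2:S(39) | bus: BusRd,Flush
[7] P2: load  L0 | P0:I, P1:I, P2:S(40) | bus: none
[8] P0: store L3 := 12 | P0:M(12), P1:I, P2:I | bus: BusRdX
[9] P1: load  L2 | P0:S(39), P1:S(39), P2:I | bus: BusRd,Flush
[10] P1: store L0 := 52 | P0:I, P1:M(52), P2:I | bus: BusRdX
[11] P0: store L2 := 76 | P0:M(76), P1:I, P2:I | bus: BusRdX
[12] P1: load  L1 | P0:I, P1:S(39), P2:S(39) | bus: none
[13] P2: store L2 := 4 | P0:I, P1:I, P2:M(4) | bus: BusRdX,Flush
[14] P0: load  L2 | P0:S(4), P1:I, P2:S(4) | bus: BusRd,Flush
[15] P0: load  L3 | P0:M(12), P1:I, P2:I | bus: none
[16] P1: load  L2 | P0:S(4), P1:S(4), P2:S(4) | bus: BusRd
[17] P1: load  L2 | P0:S(4), P1:S(4), P2:S(4) | bus: none
[18] P1: store L2 := 28 | P0:I, P1:M(28), P2:I | bus: BusRdX
[19] P0: store L3 := 43 | P0:M(43), P1:I, P2:I | bus: none
[20] P2: load  L3 | P0:S(43), P1:I, P2:S(43) | bus: BusRd,Flush
[21] P0: store L1 := 14 | P0:M(14), P1:I, P2:I | bus: BusRdX
[22] P0: load  L2 | P0:S(28), P1:S(28), P2:I | bus: BusRd,Flush
[23] P2: store L2 := 27 | P0:I, P1:I, P2:M(27) | bus: BusRdX
[24] P2: load  L2 | P0:I, P1:I, P2:M(27) | bus: none
[25] P2: load  L1 | P0:S(14), P1:I, P2:S(14) | bus: BusRd,Flush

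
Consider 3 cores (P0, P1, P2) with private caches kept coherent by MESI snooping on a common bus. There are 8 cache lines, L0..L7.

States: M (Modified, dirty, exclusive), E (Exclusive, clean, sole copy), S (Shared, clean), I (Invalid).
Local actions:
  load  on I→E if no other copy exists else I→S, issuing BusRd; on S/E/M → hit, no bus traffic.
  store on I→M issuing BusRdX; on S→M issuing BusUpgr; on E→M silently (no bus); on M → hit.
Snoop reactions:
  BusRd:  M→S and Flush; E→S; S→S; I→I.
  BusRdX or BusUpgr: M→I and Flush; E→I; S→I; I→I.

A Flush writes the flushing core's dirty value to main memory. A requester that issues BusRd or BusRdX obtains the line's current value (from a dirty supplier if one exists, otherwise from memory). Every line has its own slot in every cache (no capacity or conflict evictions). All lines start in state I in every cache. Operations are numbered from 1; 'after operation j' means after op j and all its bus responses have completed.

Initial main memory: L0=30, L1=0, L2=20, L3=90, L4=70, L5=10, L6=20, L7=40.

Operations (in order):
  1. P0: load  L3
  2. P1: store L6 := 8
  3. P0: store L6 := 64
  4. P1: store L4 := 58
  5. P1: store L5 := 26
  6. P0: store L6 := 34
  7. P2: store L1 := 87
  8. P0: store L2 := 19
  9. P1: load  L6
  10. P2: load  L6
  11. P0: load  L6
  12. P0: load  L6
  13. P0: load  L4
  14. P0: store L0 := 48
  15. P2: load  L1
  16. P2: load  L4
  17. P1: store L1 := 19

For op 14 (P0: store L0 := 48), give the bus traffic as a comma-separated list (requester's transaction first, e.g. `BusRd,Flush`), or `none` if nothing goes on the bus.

bus = BusRdX

1. P0: load  L3  bus=[BusRd]  L3: P0=E P1=I P2=I  mem[L3]=90
2. P1: store L6 := 8  bus=[BusRdX]  L6: P0=I P1=M P2=I  mem[L6]=20
3. P0: store L6 := 64  bus=[BusRdX,Flush]  L6: P0=M P1=I P2=I  mem[L6]=8
4. P1: store L4 := 58  bus=[BusRdX]  L4: P0=I P1=M P2=I  mem[L4]=70
5. P1: store L5 := 26  bus=[BusRdX]  L5: P0=I P1=M P2=I  mem[L5]=10
6. P0: store L6 := 34  bus=[-]  L6: P0=M P1=I P2=I  mem[L6]=8
7. P2: store L1 := 87  bus=[BusRdX]  L1: P0=I P1=I P2=M  mem[L1]=0
8. P0: store L2 := 19  bus=[BusRdX]  L2: P0=M P1=I P2=I  mem[L2]=20
9. P1: load  L6  bus=[BusRd,Flush]  L6: P0=S P1=S P2=I  mem[L6]=34
10. P2: load  L6  bus=[BusRd]  L6: P0=S P1=S P2=S  mem[L6]=34
11. P0: load  L6  bus=[-]  L6: P0=S P1=S P2=S  mem[L6]=34
12. P0: load  L6  bus=[-]  L6: P0=S P1=S P2=S  mem[L6]=34
13. P0: load  L4  bus=[BusRd,Flush]  L4: P0=S P1=S P2=I  mem[L4]=58
14. P0: store L0 := 48  bus=[BusRdX]  L0: P0=M P1=I P2=I  mem[L0]=30
15. P2: load  L1  bus=[-]  L1: P0=I P1=I P2=M  mem[L1]=0
16. P2: load  L4  bus=[BusRd]  L4: P0=S P1=S P2=S  mem[L4]=58
17. P1: store L1 := 19  bus=[BusRdX,Flush]  L1: P0=I P1=M P2=I  mem[L1]=87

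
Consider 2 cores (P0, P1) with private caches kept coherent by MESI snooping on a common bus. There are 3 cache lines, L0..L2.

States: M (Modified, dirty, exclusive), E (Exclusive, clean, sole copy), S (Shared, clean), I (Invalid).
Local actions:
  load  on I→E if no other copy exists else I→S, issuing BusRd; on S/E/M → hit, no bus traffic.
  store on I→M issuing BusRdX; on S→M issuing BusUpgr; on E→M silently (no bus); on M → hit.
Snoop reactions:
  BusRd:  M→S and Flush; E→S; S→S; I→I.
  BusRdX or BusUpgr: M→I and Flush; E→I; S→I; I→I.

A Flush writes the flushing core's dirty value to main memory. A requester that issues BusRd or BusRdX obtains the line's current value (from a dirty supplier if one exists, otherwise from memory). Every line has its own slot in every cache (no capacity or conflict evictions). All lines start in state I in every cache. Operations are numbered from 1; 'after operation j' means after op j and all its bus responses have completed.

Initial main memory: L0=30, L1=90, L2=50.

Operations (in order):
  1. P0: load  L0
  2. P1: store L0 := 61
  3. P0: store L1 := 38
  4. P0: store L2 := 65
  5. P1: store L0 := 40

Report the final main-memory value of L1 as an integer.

memory[L1] = 90

[1] P0: load  L0 | P0:E(30), P1:I | bus: BusRd
[2] P1: store L0 := 61 | P0:I, P1:M(61) | bus: BusRdX
[3] P0: store L1 := 38 | P0:M(38), P1:I | bus: BusRdX
[4] P0: store L2 := 65 | P0:M(65), P1:I | bus: BusRdX
[5] P1: store L0 := 40 | P0:I, P1:M(40) | bus: none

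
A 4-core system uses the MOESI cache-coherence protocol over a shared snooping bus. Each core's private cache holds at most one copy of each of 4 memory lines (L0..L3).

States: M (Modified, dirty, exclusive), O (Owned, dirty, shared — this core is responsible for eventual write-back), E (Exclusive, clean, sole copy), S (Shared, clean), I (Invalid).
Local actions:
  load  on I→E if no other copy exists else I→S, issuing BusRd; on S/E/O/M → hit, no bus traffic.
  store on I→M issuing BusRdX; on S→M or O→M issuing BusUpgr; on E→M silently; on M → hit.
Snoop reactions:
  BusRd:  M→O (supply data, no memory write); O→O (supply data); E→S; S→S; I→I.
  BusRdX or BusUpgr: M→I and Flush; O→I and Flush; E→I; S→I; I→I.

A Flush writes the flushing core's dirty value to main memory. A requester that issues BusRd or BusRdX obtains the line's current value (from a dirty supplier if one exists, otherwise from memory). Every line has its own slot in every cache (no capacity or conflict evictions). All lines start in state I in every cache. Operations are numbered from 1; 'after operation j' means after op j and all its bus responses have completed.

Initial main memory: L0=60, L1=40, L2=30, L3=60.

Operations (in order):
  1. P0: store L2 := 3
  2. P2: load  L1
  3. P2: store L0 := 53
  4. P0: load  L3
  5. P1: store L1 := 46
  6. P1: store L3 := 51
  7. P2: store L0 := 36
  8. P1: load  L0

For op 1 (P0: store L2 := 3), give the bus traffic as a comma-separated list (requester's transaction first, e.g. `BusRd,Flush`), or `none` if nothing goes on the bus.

bus = BusRdX

step 1: P0: store L2 := 3  ⟶  MIII  (L2)  txn=BusRdX  M[L2]=30
step 2: P2: load  L1  ⟶  IIEI  (L1)  txn=BusRd  M[L1]=40
step 3: P2: store L0 := 53  ⟶  IIMI  (L0)  txn=BusRdX  M[L0]=60
step 4: P0: load  L3  ⟶  EIII  (L3)  txn=BusRd  M[L3]=60
step 5: P1: store L1 := 46  ⟶  IMII  (L1)  txn=BusRdX  M[L1]=40
step 6: P1: store L3 := 51  ⟶  IMII  (L3)  txn=BusRdX  M[L3]=60
step 7: P2: store L0 := 36  ⟶  IIMI  (L0)  txn=∅  M[L0]=60
step 8: P1: load  L0  ⟶  ISOI  (L0)  txn=BusRd  M[L0]=60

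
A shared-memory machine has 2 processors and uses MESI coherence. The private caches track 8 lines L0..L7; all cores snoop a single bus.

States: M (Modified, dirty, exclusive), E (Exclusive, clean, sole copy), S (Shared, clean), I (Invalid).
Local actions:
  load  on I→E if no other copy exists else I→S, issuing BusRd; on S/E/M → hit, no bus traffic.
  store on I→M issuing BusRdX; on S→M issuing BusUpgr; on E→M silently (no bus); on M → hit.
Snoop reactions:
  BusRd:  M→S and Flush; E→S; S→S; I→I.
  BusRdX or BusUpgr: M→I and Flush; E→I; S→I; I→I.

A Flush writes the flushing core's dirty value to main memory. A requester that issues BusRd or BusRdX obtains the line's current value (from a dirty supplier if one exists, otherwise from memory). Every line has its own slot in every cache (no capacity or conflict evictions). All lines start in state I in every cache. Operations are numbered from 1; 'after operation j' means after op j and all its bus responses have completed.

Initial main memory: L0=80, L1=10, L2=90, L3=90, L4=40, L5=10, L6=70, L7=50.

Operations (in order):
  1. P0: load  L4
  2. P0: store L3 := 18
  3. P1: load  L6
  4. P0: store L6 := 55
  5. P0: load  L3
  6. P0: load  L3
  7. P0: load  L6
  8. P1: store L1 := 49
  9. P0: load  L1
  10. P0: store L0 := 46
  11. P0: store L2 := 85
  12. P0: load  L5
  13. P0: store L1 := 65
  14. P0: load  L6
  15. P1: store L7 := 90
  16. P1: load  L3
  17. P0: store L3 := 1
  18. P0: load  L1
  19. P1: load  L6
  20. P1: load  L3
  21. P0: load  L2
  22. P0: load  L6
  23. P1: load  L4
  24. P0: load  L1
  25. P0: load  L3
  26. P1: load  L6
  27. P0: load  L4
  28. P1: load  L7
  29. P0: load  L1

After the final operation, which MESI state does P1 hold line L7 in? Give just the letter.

step 1: P0: load  L4  ⟶  EI  (L4)  txn=BusRd  M[L4]=40
step 2: P0: store L3 := 18  ⟶  MI  (L3)  txn=BusRdX  M[L3]=90
step 3: P1: load  L6  ⟶  IE  (L6)  txn=BusRd  M[L6]=70
step 4: P0: store L6 := 55  ⟶  MI  (L6)  txn=BusRdX  M[L6]=70
step 5: P0: load  L3  ⟶  MI  (L3)  txn=∅  M[L3]=90
step 6: P0: load  L3  ⟶  MI  (L3)  txn=∅  M[L3]=90
step 7: P0: load  L6  ⟶  MI  (L6)  txn=∅  M[L6]=70
step 8: P1: store L1 := 49  ⟶  IM  (L1)  txn=BusRdX  M[L1]=10
step 9: P0: load  L1  ⟶  SS  (L1)  txn=BusRd+Flush  M[L1]=49
step 10: P0: store L0 := 46  ⟶  MI  (L0)  txn=BusRdX  M[L0]=80
step 11: P0: store L2 := 85  ⟶  MI  (L2)  txn=BusRdX  M[L2]=90
step 12: P0: load  L5  ⟶  EI  (L5)  txn=BusRd  M[L5]=10
step 13: P0: store L1 := 65  ⟶  MI  (L1)  txn=BusUpgr  M[L1]=49
step 14: P0: load  L6  ⟶  MI  (L6)  txn=∅  M[L6]=70
step 15: P1: store L7 := 90  ⟶  IM  (L7)  txn=BusRdX  M[L7]=50
step 16: P1: load  L3  ⟶  SS  (L3)  txn=BusRd+Flush  M[L3]=18
step 17: P0: store L3 := 1  ⟶  MI  (L3)  txn=BusUpgr  M[L3]=18
step 18: P0: load  L1  ⟶  MI  (L1)  txn=∅  M[L1]=49
step 19: P1: load  L6  ⟶  SS  (L6)  txn=BusRd+Flush  M[L6]=55
step 20: P1: load  L3  ⟶  SS  (L3)  txn=BusRd+Flush  M[L3]=1
step 21: P0: load  L2  ⟶  MI  (L2)  txn=∅  M[L2]=90
step 22: P0: load  L6  ⟶  SS  (L6)  txn=∅  M[L6]=55
step 23: P1: load  L4  ⟶  SS  (L4)  txn=BusRd  M[L4]=40
step 24: P0: load  L1  ⟶  MI  (L1)  txn=∅  M[L1]=49
step 25: P0: load  L3  ⟶  SS  (L3)  txn=∅  M[L3]=1
step 26: P1: load  L6  ⟶  SS  (L6)  txn=∅  M[L6]=55
step 27: P0: load  L4  ⟶  SS  (L4)  txn=∅  M[L4]=40
step 28: P1: load  L7  ⟶  IM  (L7)  txn=∅  M[L7]=50
step 29: P0: load  L1  ⟶  MI  (L1)  txn=∅  M[L1]=49

state = M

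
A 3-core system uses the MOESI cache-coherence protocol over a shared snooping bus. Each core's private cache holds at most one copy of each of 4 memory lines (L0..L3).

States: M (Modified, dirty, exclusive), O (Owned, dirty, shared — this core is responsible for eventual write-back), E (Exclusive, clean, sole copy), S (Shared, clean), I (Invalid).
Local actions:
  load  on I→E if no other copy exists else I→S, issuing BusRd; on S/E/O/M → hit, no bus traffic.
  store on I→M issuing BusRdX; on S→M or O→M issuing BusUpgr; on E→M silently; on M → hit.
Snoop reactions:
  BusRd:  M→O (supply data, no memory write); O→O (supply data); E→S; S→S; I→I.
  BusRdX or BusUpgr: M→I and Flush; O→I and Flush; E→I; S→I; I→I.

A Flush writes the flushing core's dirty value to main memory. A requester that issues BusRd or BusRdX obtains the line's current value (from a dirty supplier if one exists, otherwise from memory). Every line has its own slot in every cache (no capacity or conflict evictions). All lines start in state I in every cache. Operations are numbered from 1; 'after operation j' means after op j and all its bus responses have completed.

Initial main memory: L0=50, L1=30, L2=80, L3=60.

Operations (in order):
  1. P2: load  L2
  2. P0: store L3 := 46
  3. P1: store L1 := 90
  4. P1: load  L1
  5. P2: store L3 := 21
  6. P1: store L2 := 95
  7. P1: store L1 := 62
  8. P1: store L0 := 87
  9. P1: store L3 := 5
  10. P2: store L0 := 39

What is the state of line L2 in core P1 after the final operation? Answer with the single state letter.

state = M

[1] P2: load  L2 | P0:I, P1:I, P2:E(80) | bus: BusRd
[2] P0: store L3 := 46 | P0:M(46), P1:I, P2:I | bus: BusRdX
[3] P1: store L1 := 90 | P0:I, P1:M(90), P2:I | bus: BusRdX
[4] P1: load  L1 | P0:I, P1:M(90), P2:I | bus: none
[5] P2: store L3 := 21 | P0:I, P1:I, P2:M(21) | bus: BusRdX,Flush
[6] P1: store L2 := 95 | P0:I, P1:M(95), P2:I | bus: BusRdX
[7] P1: store L1 := 62 | P0:I, P1:M(62), P2:I | bus: none
[8] P1: store L0 := 87 | P0:I, P1:M(87), P2:I | bus: BusRdX
[9] P1: store L3 := 5 | P0:I, P1:M(5), P2:I | bus: BusRdX,Flush
[10] P2: store L0 := 39 | P0:I, P1:I, P2:M(39) | bus: BusRdX,Flush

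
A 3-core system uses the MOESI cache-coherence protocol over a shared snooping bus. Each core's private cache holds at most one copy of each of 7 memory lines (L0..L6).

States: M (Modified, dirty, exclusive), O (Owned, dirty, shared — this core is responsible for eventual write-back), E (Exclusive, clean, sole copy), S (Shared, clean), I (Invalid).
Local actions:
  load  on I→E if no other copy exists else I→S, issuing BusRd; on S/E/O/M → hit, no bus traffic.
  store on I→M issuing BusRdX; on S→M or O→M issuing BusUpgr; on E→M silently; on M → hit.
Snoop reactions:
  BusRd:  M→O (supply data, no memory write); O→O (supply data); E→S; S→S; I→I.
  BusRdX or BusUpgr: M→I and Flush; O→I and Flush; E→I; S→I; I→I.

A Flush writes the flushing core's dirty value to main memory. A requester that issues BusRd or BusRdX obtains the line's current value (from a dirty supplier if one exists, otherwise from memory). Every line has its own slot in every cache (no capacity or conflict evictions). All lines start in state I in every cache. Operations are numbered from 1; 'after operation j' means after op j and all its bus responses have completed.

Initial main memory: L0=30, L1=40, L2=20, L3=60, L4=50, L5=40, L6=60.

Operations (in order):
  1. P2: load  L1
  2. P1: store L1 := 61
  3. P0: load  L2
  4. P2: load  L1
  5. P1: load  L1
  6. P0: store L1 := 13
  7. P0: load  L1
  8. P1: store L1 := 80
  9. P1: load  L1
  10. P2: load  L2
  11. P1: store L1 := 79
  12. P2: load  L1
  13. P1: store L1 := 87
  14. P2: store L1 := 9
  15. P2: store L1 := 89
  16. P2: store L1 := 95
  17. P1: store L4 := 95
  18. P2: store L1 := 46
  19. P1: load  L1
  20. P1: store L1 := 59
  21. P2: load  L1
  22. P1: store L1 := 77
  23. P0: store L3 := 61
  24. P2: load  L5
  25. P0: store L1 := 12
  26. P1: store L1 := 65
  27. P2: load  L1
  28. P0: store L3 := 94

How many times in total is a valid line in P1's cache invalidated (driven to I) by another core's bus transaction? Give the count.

  op1 P2: load  L1 → I/I/E on L1; bus BusRd; mem=40
  op2 P1: store L1 := 61 → I/M/I on L1; bus BusRdX; mem=40
  op3 P0: load  L2 → E/I/I on L2; bus BusRd; mem=20
  op4 P2: load  L1 → I/O/S on L1; bus BusRd; mem=40
  op5 P1: load  L1 → I/O/S on L1; bus (none); mem=40
  op6 P0: store L1 := 13 → M/I/I on L1; bus BusRdX Flush; mem=61
  op7 P0: load  L1 → M/I/I on L1; bus (none); mem=61
  op8 P1: store L1 := 80 → I/M/I on L1; bus BusRdX Flush; mem=13
  op9 P1: load  L1 → I/M/I on L1; bus (none); mem=13
  op10 P2: load  L2 → S/I/S on L2; bus BusRd; mem=20
  op11 P1: store L1 := 79 → I/M/I on L1; bus (none); mem=13
  op12 P2: load  L1 → I/O/S on L1; bus BusRd; mem=13
  op13 P1: store L1 := 87 → I/M/I on L1; bus BusUpgr; mem=13
  op14 P2: store L1 := 9 → I/I/M on L1; bus BusRdX Flush; mem=87
  op15 P2: store L1 := 89 → I/I/M on L1; bus (none); mem=87
  op16 P2: store L1 := 95 → I/I/M on L1; bus (none); mem=87
  op17 P1: store L4 := 95 → I/M/I on L4; bus BusRdX; mem=50
  op18 P2: store L1 := 46 → I/I/M on L1; bus (none); mem=87
  op19 P1: load  L1 → I/S/O on L1; bus BusRd; mem=87
  op20 P1: store L1 := 59 → I/M/I on L1; bus BusUpgr Flush; mem=46
  op21 P2: load  L1 → I/O/S on L1; bus BusRd; mem=46
  op22 P1: store L1 := 77 → I/M/I on L1; bus BusUpgr; mem=46
  op23 P0: store L3 := 61 → M/I/I on L3; bus BusRdX; mem=60
  op24 P2: load  L5 → I/I/E on L5; bus BusRd; mem=40
  op25 P0: store L1 := 12 → M/I/I on L1; bus BusRdX Flush; mem=77
  op26 P1: store L1 := 65 → I/M/I on L1; bus BusRdX Flush; mem=12
  op27 P2: load  L1 → I/O/S on L1; bus BusRd; mem=12
  op28 P0: store L3 := 94 → M/I/I on L3; bus (none); mem=60

invalidations = 3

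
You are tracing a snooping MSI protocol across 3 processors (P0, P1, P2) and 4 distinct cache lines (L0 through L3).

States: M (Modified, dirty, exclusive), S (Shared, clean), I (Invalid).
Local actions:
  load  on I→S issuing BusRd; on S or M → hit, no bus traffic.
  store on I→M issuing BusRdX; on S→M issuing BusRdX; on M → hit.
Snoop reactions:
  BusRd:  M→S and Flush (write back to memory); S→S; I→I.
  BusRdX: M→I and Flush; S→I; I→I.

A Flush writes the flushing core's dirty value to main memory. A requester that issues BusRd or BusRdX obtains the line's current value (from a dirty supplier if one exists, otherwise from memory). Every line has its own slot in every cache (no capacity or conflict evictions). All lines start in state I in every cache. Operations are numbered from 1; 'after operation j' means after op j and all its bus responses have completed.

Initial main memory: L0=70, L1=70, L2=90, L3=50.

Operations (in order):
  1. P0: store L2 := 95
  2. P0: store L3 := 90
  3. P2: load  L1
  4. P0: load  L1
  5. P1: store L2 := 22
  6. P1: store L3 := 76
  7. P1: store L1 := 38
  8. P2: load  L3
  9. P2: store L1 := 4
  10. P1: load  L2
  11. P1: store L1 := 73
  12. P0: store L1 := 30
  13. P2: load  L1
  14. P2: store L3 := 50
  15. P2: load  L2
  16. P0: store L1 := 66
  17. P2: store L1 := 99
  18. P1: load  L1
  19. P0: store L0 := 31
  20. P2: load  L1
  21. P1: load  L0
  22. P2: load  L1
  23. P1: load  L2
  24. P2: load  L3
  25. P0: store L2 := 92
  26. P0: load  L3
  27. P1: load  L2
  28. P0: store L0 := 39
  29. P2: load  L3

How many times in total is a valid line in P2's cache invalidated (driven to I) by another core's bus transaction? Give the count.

[1] P0: store L2 := 95 | P0:M(95), P1:I, P2:I | bus: BusRdX
[2] P0: store L3 := 90 | P0:M(90), P1:I, P2:I | bus: BusRdX
[3] P2: load  L1 | P0:I, P1:I, P2:S(70) | bus: BusRd
[4] P0: load  L1 | P0:S(70), P1:I, P2:S(70) | bus: BusRd
[5] P1: store L2 := 22 | P0:I, P1:M(22), P2:I | bus: BusRdX,Flush
[6] P1: store L3 := 76 | P0:I, P1:M(76), P2:I | bus: BusRdX,Flush
[7] P1: store L1 := 38 | P0:I, P1:M(38), P2:I | bus: BusRdX
[8] P2: load  L3 | P0:I, P1:S(76), P2:S(76) | bus: BusRd,Flush
[9] P2: store L1 := 4 | P0:I, P1:I, P2:M(4) | bus: BusRdX,Flush
[10] P1: load  L2 | P0:I, P1:M(22), P2:I | bus: none
[11] P1: store L1 := 73 | P0:I, P1:M(73), P2:I | bus: BusRdX,Flush
[12] P0: store L1 := 30 | P0:M(30), P1:I, P2:I | bus: BusRdX,Flush
[13] P2: load  L1 | P0:S(30), P1:I, P2:S(30) | bus: BusRd,Flush
[14] P2: store L3 := 50 | P0:I, P1:I, P2:M(50) | bus: BusRdX
[15] P2: load  L2 | P0:I, P1:S(22), P2:S(22) | bus: BusRd,Flush
[16] P0: store L1 := 66 | P0:M(66), P1:I, P2:I | bus: BusRdX
[17] P2: store L1 := 99 | P0:I, P1:I, P2:M(99) | bus: BusRdX,Flush
[18] P1: load  L1 | P0:I, P1:S(99), P2:S(99) | bus: BusRd,Flush
[19] P0: store L0 := 31 | P0:M(31), P1:I, P2:I | bus: BusRdX
[20] P2: load  L1 | P0:I, P1:S(99), P2:S(99) | bus: none
[21] P1: load  L0 | P0:S(31), P1:S(31), P2:I | bus: BusRd,Flush
[22] P2: load  L1 | P0:I, P1:S(99), P2:S(99) | bus: none
[23] P1: load  L2 | P0:I, P1:S(22), P2:S(22) | bus: none
[24] P2: load  L3 | P0:I, P1:I, P2:M(50) | bus: none
[25] P0: store L2 := 92 | P0:M(92), P1:I, P2:I | bus: BusRdX
[26] P0: load  L3 | P0:S(50), P1:I, P2:S(50) | bus: BusRd,Flush
[27] P1: load  L2 | P0:S(92), P1:S(92), P2:I | bus: BusRd,Flush
[28] P0: store L0 := 39 | P0:M(39), P1:I, P2:I | bus: BusRdX
[29] P2: load  L3 | P0:S(50), P1:I, P2:S(50) | bus: none

invalidations = 4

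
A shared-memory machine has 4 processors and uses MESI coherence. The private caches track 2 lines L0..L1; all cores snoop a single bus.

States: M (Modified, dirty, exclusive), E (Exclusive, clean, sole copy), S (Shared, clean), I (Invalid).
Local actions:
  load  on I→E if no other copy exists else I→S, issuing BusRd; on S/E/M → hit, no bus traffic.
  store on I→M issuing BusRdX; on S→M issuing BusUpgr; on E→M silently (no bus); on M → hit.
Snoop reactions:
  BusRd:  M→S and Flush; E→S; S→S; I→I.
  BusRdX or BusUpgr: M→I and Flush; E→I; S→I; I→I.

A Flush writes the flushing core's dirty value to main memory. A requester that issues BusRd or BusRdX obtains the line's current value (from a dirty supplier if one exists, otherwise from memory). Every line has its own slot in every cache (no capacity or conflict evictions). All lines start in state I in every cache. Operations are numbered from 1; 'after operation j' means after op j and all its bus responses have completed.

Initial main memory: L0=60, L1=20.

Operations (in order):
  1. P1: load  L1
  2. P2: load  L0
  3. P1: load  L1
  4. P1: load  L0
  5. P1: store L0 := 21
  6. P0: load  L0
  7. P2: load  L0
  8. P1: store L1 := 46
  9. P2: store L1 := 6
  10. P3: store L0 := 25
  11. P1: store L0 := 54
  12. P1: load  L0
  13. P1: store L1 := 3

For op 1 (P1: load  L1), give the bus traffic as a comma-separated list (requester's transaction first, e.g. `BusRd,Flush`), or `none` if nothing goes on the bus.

bus = BusRd

  op1 P1: load  L1 → I/E/I/I on L1; bus BusRd; mem=20
  op2 P2: load  L0 → I/I/E/I on L0; bus BusRd; mem=60
  op3 P1: load  L1 → I/E/I/I on L1; bus (none); mem=20
  op4 P1: load  L0 → I/S/S/I on L0; bus BusRd; mem=60
  op5 P1: store L0 := 21 → I/M/I/I on L0; bus BusUpgr; mem=60
  op6 P0: load  L0 → S/S/I/I on L0; bus BusRd Flush; mem=21
  op7 P2: load  L0 → S/S/S/I on L0; bus BusRd; mem=21
  op8 P1: store L1 := 46 → I/M/I/I on L1; bus (none); mem=20
  op9 P2: store L1 := 6 → I/I/M/I on L1; bus BusRdX Flush; mem=46
  op10 P3: store L0 := 25 → I/I/I/M on L0; bus BusRdX; mem=21
  op11 P1: store L0 := 54 → I/M/I/I on L0; bus BusRdX Flush; mem=25
  op12 P1: load  L0 → I/M/I/I on L0; bus (none); mem=25
  op13 P1: store L1 := 3 → I/M/I/I on L1; bus BusRdX Flush; mem=6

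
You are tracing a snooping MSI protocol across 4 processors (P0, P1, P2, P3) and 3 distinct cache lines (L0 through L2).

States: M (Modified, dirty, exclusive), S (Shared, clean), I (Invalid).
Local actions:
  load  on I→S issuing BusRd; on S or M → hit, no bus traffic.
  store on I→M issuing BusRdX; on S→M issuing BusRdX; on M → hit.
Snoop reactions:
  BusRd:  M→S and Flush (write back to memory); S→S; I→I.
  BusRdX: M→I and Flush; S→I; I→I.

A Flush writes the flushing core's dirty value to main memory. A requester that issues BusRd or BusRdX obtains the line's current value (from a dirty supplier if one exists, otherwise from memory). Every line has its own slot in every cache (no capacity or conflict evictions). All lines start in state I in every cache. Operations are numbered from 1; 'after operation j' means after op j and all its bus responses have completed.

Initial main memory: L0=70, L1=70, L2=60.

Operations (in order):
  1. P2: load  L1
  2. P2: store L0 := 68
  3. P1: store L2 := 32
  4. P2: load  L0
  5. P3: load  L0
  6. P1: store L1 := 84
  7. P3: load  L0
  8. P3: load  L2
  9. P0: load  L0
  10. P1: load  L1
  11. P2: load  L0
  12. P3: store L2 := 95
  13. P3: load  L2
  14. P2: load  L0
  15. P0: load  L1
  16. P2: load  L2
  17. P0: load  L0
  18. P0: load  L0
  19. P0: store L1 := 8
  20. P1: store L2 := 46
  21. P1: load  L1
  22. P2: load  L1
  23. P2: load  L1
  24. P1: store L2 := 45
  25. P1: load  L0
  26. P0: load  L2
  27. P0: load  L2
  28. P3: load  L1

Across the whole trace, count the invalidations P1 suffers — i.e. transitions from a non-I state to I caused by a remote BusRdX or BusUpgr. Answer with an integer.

invalidations = 2

  op1 P2: load  L1 → I/I/S/I on L1; bus BusRd; mem=70
  op2 P2: store L0 := 68 → I/I/M/I on L0; bus BusRdX; mem=70
  op3 P1: store L2 := 32 → I/M/I/I on L2; bus BusRdX; mem=60
  op4 P2: load  L0 → I/I/M/I on L0; bus (none); mem=70
  op5 P3: load  L0 → I/I/S/S on L0; bus BusRd Flush; mem=68
  op6 P1: store L1 := 84 → I/M/I/I on L1; bus BusRdX; mem=70
  op7 P3: load  L0 → I/I/S/S on L0; bus (none); mem=68
  op8 P3: load  L2 → I/S/I/S on L2; bus BusRd Flush; mem=32
  op9 P0: load  L0 → S/I/S/S on L0; bus BusRd; mem=68
  op10 P1: load  L1 → I/M/I/I on L1; bus (none); mem=70
  op11 P2: load  L0 → S/I/S/S on L0; bus (none); mem=68
  op12 P3: store L2 := 95 → I/I/I/M on L2; bus BusRdX; mem=32
  op13 P3: load  L2 → I/I/I/M on L2; bus (none); mem=32
  op14 P2: load  L0 → S/I/S/S on L0; bus (none); mem=68
  op15 P0: load  L1 → S/S/I/I on L1; bus BusRd Flush; mem=84
  op16 P2: load  L2 → I/I/S/S on L2; bus BusRd Flush; mem=95
  op17 P0: load  L0 → S/I/S/S on L0; bus (none); mem=68
  op18 P0: load  L0 → S/I/S/S on L0; bus (none); mem=68
  op19 P0: store L1 := 8 → M/I/I/I on L1; bus BusRdX; mem=84
  op20 P1: store L2 := 46 → I/M/I/I on L2; bus BusRdX; mem=95
  op21 P1: load  L1 → S/S/I/I on L1; bus BusRd Flush; mem=8
  op22 P2: load  L1 → S/S/S/I on L1; bus BusRd; mem=8
  op23 P2: load  L1 → S/S/S/I on L1; bus (none); mem=8
  op24 P1: store L2 := 45 → I/M/I/I on L2; bus (none); mem=95
  op25 P1: load  L0 → S/S/S/S on L0; bus BusRd; mem=68
  op26 P0: load  L2 → S/S/I/I on L2; bus BusRd Flush; mem=45
  op27 P0: load  L2 → S/S/I/I on L2; bus (none); mem=45
  op28 P3: load  L1 → S/S/S/S on L1; bus BusRd; mem=8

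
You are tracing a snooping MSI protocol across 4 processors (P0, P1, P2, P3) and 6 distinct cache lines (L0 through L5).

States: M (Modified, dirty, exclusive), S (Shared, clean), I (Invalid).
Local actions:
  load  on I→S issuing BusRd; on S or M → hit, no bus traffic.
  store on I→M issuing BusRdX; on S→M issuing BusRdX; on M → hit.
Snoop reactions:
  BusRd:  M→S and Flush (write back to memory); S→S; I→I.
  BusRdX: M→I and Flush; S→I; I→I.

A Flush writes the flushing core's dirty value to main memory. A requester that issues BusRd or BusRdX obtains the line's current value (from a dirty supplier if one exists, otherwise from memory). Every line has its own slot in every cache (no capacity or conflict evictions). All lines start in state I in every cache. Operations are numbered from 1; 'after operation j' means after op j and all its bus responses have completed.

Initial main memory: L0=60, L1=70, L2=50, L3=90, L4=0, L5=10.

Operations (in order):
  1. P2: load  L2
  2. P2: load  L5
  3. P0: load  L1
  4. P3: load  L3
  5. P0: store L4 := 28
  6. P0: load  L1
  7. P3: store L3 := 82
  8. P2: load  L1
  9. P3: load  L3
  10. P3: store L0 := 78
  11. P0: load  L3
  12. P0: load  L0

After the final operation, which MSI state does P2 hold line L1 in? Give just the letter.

  op1 P2: load  L2 → I/I/S/I on L2; bus BusRd; mem=50
  op2 P2: load  L5 → I/I/S/I on L5; bus BusRd; mem=10
  op3 P0: load  L1 → S/I/I/I on L1; bus BusRd; mem=70
  op4 P3: load  L3 → I/I/I/S on L3; bus BusRd; mem=90
  op5 P0: store L4 := 28 → M/I/I/I on L4; bus BusRdX; mem=0
  op6 P0: load  L1 → S/I/I/I on L1; bus (none); mem=70
  op7 P3: store L3 := 82 → I/I/I/M on L3; bus BusRdX; mem=90
  op8 P2: load  L1 → S/I/S/I on L1; bus BusRd; mem=70
  op9 P3: load  L3 → I/I/I/M on L3; bus (none); mem=90
  op10 P3: store L0 := 78 → I/I/I/M on L0; bus BusRdX; mem=60
  op11 P0: load  L3 → S/I/I/S on L3; bus BusRd Flush; mem=82
  op12 P0: load  L0 → S/I/I/S on L0; bus BusRd Flush; mem=78

state = S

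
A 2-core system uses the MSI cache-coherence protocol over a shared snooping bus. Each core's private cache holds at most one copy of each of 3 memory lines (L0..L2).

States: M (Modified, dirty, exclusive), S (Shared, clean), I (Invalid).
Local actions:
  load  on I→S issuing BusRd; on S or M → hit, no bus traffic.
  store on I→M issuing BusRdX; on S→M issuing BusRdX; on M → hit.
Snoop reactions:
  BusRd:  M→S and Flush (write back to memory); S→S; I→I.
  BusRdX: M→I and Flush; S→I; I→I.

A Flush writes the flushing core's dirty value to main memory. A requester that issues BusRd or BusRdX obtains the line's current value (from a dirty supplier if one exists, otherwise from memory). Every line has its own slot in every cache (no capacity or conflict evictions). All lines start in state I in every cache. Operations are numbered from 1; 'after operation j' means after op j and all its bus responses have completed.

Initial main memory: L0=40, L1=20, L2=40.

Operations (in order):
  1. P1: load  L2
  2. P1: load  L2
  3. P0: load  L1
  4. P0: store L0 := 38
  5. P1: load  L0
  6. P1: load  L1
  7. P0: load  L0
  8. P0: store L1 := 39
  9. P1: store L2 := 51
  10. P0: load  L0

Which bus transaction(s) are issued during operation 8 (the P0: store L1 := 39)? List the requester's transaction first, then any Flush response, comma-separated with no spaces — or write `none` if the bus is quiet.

bus = BusRdX

[1] P1: load  L2 | P0:I, P1:S(40) | bus: BusRd
[2] P1: load  L2 | P0:I, P1:S(40) | bus: none
[3] P0: load  L1 | P0:S(20), P1:I | bus: BusRd
[4] P0: store L0 := 38 | P0:M(38), P1:I | bus: BusRdX
[5] P1: load  L0 | P0:S(38), P1:S(38) | bus: BusRd,Flush
[6] P1: load  L1 | P0:S(20), P1:S(20) | bus: BusRd
[7] P0: load  L0 | P0:S(38), P1:S(38) | bus: none
[8] P0: store L1 := 39 | P0:M(39), P1:I | bus: BusRdX
[9] P1: store L2 := 51 | P0:I, P1:M(51) | bus: BusRdX
[10] P0: load  L0 | P0:S(38), P1:S(38) | bus: none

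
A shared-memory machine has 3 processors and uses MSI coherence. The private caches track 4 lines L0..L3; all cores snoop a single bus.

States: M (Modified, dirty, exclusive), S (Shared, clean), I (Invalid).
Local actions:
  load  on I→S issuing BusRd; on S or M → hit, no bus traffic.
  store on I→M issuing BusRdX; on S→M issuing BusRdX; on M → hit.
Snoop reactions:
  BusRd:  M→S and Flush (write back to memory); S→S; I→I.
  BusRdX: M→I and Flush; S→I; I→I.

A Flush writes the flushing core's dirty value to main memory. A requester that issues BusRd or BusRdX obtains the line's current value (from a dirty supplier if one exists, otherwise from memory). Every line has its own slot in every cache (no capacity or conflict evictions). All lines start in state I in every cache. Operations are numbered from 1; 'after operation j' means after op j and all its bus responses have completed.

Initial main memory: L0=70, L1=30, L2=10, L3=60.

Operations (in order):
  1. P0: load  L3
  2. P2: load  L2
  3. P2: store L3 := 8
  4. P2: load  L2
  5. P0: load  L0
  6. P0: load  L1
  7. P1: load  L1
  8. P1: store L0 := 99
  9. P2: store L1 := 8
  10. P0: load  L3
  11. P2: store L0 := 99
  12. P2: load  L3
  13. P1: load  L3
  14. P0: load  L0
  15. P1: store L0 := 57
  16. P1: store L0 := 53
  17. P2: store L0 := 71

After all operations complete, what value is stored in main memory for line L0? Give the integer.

  op1 P0: load  L3 → S/I/I on L3; bus BusRd; mem=60
  op2 P2: load  L2 → I/I/S on L2; bus BusRd; mem=10
  op3 P2: store L3 := 8 → I/I/M on L3; bus BusRdX; mem=60
  op4 P2: load  L2 → I/I/S on L2; bus (none); mem=10
  op5 P0: load  L0 → S/I/I on L0; bus BusRd; mem=70
  op6 P0: load  L1 → S/I/I on L1; bus BusRd; mem=30
  op7 P1: load  L1 → S/S/I on L1; bus BusRd; mem=30
  op8 P1: store L0 := 99 → I/M/I on L0; bus BusRdX; mem=70
  op9 P2: store L1 := 8 → I/I/M on L1; bus BusRdX; mem=30
  op10 P0: load  L3 → S/I/S on L3; bus BusRd Flush; mem=8
  op11 P2: store L0 := 99 → I/I/M on L0; bus BusRdX Flush; mem=99
  op12 P2: load  L3 → S/I/S on L3; bus (none); mem=8
  op13 P1: load  L3 → S/S/S on L3; bus BusRd; mem=8
  op14 P0: load  L0 → S/I/S on L0; bus BusRd Flush; mem=99
  op15 P1: store L0 := 57 → I/M/I on L0; bus BusRdX; mem=99
  op16 P1: store L0 := 53 → I/M/I on L0; bus (none); mem=99
  op17 P2: store L0 := 71 → I/I/M on L0; bus BusRdX Flush; mem=53

memory[L0] = 53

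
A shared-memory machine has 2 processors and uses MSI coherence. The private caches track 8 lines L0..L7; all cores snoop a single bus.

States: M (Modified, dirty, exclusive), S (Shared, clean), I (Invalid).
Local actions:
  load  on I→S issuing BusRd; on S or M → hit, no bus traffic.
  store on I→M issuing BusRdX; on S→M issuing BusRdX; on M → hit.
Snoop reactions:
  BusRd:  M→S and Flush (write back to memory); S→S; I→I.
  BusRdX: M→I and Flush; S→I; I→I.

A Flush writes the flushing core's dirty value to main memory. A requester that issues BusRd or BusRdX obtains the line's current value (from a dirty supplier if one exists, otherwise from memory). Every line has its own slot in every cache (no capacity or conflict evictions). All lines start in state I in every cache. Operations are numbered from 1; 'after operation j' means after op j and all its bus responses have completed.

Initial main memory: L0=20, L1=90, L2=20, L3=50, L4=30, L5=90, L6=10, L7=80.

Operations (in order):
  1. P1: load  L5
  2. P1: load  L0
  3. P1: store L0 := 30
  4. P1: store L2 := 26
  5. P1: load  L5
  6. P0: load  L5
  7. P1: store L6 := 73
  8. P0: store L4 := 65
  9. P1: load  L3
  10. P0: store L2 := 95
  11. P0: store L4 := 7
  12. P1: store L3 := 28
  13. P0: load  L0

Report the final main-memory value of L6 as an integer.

memory[L6] = 10

[1] P1: load  L5 | P0:I, P1:S(90) | bus: BusRd
[2] P1: load  L0 | P0:I, P1:S(20) | bus: BusRd
[3] P1: store L0 := 30 | P0:I, P1:M(30) | bus: BusRdX
[4] P1: store L2 := 26 | P0:I, P1:M(26) | bus: BusRdX
[5] P1: load  L5 | P0:I, P1:S(90) | bus: none
[6] P0: load  L5 | P0:S(90), P1:S(90) | bus: BusRd
[7] P1: store L6 := 73 | P0:I, P1:M(73) | bus: BusRdX
[8] P0: store L4 := 65 | P0:M(65), P1:I | bus: BusRdX
[9] P1: load  L3 | P0:I, P1:S(50) | bus: BusRd
[10] P0: store L2 := 95 | P0:M(95), P1:I | bus: BusRdX,Flush
[11] P0: store L4 := 7 | P0:M(7), P1:I | bus: none
[12] P1: store L3 := 28 | P0:I, P1:M(28) | bus: BusRdX
[13] P0: load  L0 | P0:S(30), P1:S(30) | bus: BusRd,Flush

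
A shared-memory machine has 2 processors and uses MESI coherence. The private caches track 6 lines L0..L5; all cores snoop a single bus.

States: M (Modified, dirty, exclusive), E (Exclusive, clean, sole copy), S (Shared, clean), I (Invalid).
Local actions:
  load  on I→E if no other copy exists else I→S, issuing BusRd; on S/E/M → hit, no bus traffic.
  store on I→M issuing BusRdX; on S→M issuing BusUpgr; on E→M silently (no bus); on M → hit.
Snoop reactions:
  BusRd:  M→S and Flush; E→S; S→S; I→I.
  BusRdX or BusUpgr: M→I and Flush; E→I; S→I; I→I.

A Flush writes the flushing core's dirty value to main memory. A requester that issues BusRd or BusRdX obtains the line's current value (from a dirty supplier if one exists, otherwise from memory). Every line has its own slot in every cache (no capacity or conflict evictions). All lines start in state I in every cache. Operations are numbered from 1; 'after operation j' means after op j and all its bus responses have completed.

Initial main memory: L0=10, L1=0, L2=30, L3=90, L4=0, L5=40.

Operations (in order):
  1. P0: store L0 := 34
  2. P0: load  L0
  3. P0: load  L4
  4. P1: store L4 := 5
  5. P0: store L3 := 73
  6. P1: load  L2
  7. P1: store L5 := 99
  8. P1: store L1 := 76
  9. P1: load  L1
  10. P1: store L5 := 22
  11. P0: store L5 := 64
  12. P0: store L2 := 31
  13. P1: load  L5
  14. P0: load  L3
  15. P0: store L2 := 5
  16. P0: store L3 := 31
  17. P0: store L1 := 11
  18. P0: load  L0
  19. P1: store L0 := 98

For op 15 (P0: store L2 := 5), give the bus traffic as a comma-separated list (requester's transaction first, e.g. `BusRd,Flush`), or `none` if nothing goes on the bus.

bus = none

1. P0: store L0 := 34  bus=[BusRdX]  L0: P0=M P1=I  mem[L0]=10
2. P0: load  L0  bus=[-]  L0: P0=M P1=I  mem[L0]=10
3. P0: load  L4  bus=[BusRd]  L4: P0=E P1=I  mem[L4]=0
4. P1: store L4 := 5  bus=[BusRdX]  L4: P0=I P1=M  mem[L4]=0
5. P0: store L3 := 73  bus=[BusRdX]  L3: P0=M P1=I  mem[L3]=90
6. P1: load  L2  bus=[BusRd]  L2: P0=I P1=E  mem[L2]=30
7. P1: store L5 := 99  bus=[BusRdX]  L5: P0=I P1=M  mem[L5]=40
8. P1: store L1 := 76  bus=[BusRdX]  L1: P0=I P1=M  mem[L1]=0
9. P1: load  L1  bus=[-]  L1: P0=I P1=M  mem[L1]=0
10. P1: store L5 := 22  bus=[-]  L5: P0=I P1=M  mem[L5]=40
11. P0: store L5 := 64  bus=[BusRdX,Flush]  L5: P0=M P1=I  mem[L5]=22
12. P0: store L2 := 31  bus=[BusRdX]  L2: P0=M P1=I  mem[L2]=30
13. P1: load  L5  bus=[BusRd,Flush]  L5: P0=S P1=S  mem[L5]=64
14. P0: load  L3  bus=[-]  L3: P0=M P1=I  mem[L3]=90
15. P0: store L2 := 5  bus=[-]  L2: P0=M P1=I  mem[L2]=30
16. P0: store L3 := 31  bus=[-]  L3: P0=M P1=I  mem[L3]=90
17. P0: store L1 := 11  bus=[BusRdX,Flush]  L1: P0=M P1=I  mem[L1]=76
18. P0: load  L0  bus=[-]  L0: P0=M P1=I  mem[L0]=10
19. P1: store L0 := 98  bus=[BusRdX,Flush]  L0: P0=I P1=M  mem[L0]=34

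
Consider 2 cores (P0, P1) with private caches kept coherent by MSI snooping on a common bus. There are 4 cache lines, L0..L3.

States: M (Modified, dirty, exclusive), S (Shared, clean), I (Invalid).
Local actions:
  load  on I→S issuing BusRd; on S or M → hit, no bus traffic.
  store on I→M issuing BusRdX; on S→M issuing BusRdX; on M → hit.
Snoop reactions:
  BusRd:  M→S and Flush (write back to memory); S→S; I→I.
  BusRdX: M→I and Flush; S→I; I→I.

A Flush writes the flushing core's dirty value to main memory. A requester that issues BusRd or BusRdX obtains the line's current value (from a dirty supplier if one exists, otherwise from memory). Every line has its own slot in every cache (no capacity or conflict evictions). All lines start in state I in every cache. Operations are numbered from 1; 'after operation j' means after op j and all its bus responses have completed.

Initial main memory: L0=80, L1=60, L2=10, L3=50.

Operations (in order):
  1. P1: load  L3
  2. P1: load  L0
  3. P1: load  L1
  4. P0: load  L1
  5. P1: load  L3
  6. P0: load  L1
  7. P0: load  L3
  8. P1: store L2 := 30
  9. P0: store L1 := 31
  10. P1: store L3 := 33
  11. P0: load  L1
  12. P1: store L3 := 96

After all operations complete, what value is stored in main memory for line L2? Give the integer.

  op1 P1: load  L3 → I/S on L3; bus BusRd; mem=50
  op2 P1: load  L0 → I/S on L0; bus BusRd; mem=80
  op3 P1: load  L1 → I/S on L1; bus BusRd; mem=60
  op4 P0: load  L1 → S/S on L1; bus BusRd; mem=60
  op5 P1: load  L3 → I/S on L3; bus (none); mem=50
  op6 P0: load  L1 → S/S on L1; bus (none); mem=60
  op7 P0: load  L3 → S/S on L3; bus BusRd; mem=50
  op8 P1: store L2 := 30 → I/M on L2; bus BusRdX; mem=10
  op9 P0: store L1 := 31 → M/I on L1; bus BusRdX; mem=60
  op10 P1: store L3 := 33 → I/M on L3; bus BusRdX; mem=50
  op11 P0: load  L1 → M/I on L1; bus (none); mem=60
  op12 P1: store L3 := 96 → I/M on L3; bus (none); mem=50

memory[L2] = 10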